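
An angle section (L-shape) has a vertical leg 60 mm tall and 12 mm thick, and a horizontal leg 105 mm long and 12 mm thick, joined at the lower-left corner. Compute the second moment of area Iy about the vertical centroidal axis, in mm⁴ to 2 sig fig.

Iy ≈ 2.0 × 10⁶ mm⁴

Split into non-overlapping primitives; take the origin at the lower-left of the bounding box.
Vertical leg: 12 × 60, A = 720 mm², x = 6 mm, Ī = 8 640 mm⁴.
Horizontal leg (remainder): 93 × 12, A = 1 116 mm², x = 58.5 mm, Ī = 804 357 mm⁴.
Centroid: x̄ = ΣA·x / ΣA = 37.91 mm.
Transfer each piece to the vertical centroidal axis using Ī + A·d² with d = x − 37.91:
  vertical leg: d = -31.91 mm → contributes +741 860 mm⁴
  horizontal leg (remainder): d = 20.59 mm → contributes +1 277 402 mm⁴
Total I = 2 019 262 mm⁴.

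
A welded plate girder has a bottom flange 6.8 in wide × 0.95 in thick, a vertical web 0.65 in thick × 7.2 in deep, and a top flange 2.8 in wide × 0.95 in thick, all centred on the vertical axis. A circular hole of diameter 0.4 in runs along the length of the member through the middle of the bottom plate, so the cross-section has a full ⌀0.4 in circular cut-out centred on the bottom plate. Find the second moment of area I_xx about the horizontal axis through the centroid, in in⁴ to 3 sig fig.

Decompose the section into non-overlapping parts with the origin at the bottom-left of its bounding rectangle.
Bottom plate: 6.8 × 0.95, A = 6.46 in², y = 0.475 in, Ī = 0.48585 in⁴.
Web plate: 0.65 × 7.2, A = 4.68 in², y = 4.55 in, Ī = 20.218 in⁴.
Top plate: 2.8 × 0.95, A = 2.66 in², y = 8.625 in, Ī = 0.20005 in⁴.
Hole (subtracted): ⌀0.4, A = 0.12566 in², y = 0.475 in, Ī = 0.0012566 in⁴.
Centroid: ȳ = ΣA·y / ΣA = 3.455 in.
Transfer each piece to the horizontal axis through the centroid using Ī + A·d² with d = y − 3.455:
  bottom plate: d = -2.98 in → contributes +57.855 in⁴
  web plate: d = 1.095 in → contributes +25.829 in⁴
  top plate: d = 5.17 in → contributes +71.298 in⁴
  hole: d = -2.98 in → contributes −1.1172 in⁴
Total I = 153.86 in⁴.

I_xx ≈ 154 in⁴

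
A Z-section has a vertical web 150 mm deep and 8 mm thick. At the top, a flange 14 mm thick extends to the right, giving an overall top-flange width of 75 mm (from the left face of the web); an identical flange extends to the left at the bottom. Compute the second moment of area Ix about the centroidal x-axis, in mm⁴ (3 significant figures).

Decompose the section into non-overlapping parts with the origin at the bottom-left of its bounding rectangle.
Web: 8 × 150, A = 1 200 mm², y = 75 mm, Ī = 2 250 000 mm⁴.
Top flange (beyond web): 67 × 14, A = 938 mm², y = 143 mm, Ī = 15 321 mm⁴.
Bottom flange (beyond web): 67 × 14, A = 938 mm², y = 7 mm, Ī = 15 321 mm⁴.
Centroid: ȳ = ΣA·y / ΣA = 75 mm.
Transfer each piece to the centroidal x-axis using Ī + A·d² with d = y − 75:
  web: d = 0 mm → contributes +2 250 000 mm⁴
  top flange (beyond web): d = 68 mm → contributes +4 352 633 mm⁴
  bottom flange (beyond web): d = -68 mm → contributes +4 352 633 mm⁴
Total I = 10 955 265 mm⁴.

Ix ≈ 1.10 × 10⁷ mm⁴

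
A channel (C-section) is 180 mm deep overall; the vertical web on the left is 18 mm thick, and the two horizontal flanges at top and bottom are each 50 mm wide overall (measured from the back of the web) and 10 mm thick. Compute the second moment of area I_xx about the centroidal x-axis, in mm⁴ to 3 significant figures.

Split into non-overlapping primitives; take the origin at the lower-left of the bounding box.
Web: 18 × 180, A = 3 240 mm², y = 90 mm, Ī = 8 748 000 mm⁴.
Top flange (beyond web): 32 × 10, A = 320 mm², y = 175 mm, Ī = 2666.7 mm⁴.
Bottom flange (beyond web): 32 × 10, A = 320 mm², y = 5 mm, Ī = 2666.7 mm⁴.
By symmetry the centroid is at mid-height, ȳ = 90 mm.
Transfer each piece to the centroidal x-axis using Ī + A·d² with d = y − 90:
  web: d = 0 mm → contributes +8 748 000 mm⁴
  top flange (beyond web): d = 85 mm → contributes +2 314 667 mm⁴
  bottom flange (beyond web): d = -85 mm → contributes +2 314 667 mm⁴
Total I = 13 377 333 mm⁴.

I_xx ≈ 1.34 × 10⁷ mm⁴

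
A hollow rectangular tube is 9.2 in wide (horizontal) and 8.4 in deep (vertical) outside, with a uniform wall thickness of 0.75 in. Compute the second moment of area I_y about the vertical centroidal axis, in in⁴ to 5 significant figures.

Treat the section as a set of non-overlapping primitives; coordinates are from the bounding-box lower-left.
Outer rectangle: 9.2 × 8.4, A = 77.28 in², x = 4.6 in, Ī = 545.0816 in⁴.
Inner void (subtracted): 7.7 × 6.9, A = 53.13 in², x = 4.6 in, Ī = 262.5065 in⁴.
By symmetry the centroid is at mid-width, x̄ = 4.6 in.
All pieces are centred on the vertical centroidal axis, so I = ΣĪ (holes subtracted) = 282.5751 in⁴.

I_y ≈ 282.58 in⁴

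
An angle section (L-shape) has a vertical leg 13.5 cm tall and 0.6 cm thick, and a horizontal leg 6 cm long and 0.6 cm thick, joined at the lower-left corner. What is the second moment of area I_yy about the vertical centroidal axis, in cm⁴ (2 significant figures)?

Break the section into simple shapes (no overlaps), measuring from the bottom-left corner of the bounding box.
Vertical leg: 0.6 × 13.5, A = 8.1 cm², x = 0.3 cm, Ī = 0.243 cm⁴.
Horizontal leg (remainder): 5.4 × 0.6, A = 3.24 cm², x = 3.3 cm, Ī = 7.873 cm⁴.
Centroid: x̄ = ΣA·x / ΣA = 1.157 cm.
Transfer each piece to the vertical centroidal axis using Ī + A·d² with d = x − 1.157:
  vertical leg: d = -0.8571 cm → contributes +6.194 cm⁴
  horizontal leg (remainder): d = 2.143 cm → contributes +22.75 cm⁴
Total I = 28.94 cm⁴.

I_yy ≈ 29 cm⁴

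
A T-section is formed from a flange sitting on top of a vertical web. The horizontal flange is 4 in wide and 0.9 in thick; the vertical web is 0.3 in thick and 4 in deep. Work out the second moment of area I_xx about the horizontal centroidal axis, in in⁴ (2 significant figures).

Split into non-overlapping primitives; take the origin at the lower-left of the bounding box.
Flange: 4 × 0.9, A = 3.6 in², y = 4.45 in, Ī = 0.243 in⁴.
Web: 0.3 × 4, A = 1.2 in², y = 2 in, Ī = 1.6 in⁴.
Centroid: ȳ = ΣA·y / ΣA = 3.838 in.
Transfer each piece to the horizontal centroidal axis using Ī + A·d² with d = y − 3.838:
  flange: d = 0.6125 in → contributes +1.594 in⁴
  web: d = -1.838 in → contributes +5.652 in⁴
Total I = 7.245 in⁴.

I_xx ≈ 7.2 in⁴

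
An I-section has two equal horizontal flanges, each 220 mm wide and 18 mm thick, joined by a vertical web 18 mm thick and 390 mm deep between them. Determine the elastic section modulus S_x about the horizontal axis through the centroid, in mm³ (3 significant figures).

S_x ≈ 1.97 × 10⁶ mm³

Decompose the section into non-overlapping parts with the origin at the bottom-left of its bounding rectangle.
Bottom flange: 220 × 18, A = 3 960 mm², y = 9 mm, Ī = 106 920 mm⁴.
Web: 18 × 390, A = 7 020 mm², y = 213 mm, Ī = 88 978 500 mm⁴.
Top flange: 220 × 18, A = 3 960 mm², y = 417 mm, Ī = 106 920 mm⁴.
By symmetry the centroid is at mid-height, ȳ = 213 mm.
Transfer each piece to the horizontal axis through the centroid using Ī + A·d² with d = y − 213:
  bottom flange: d = -204 mm → contributes +164 906 280 mm⁴
  web: d = 0 mm → contributes +88 978 500 mm⁴
  top flange: d = 204 mm → contributes +164 906 280 mm⁴
Total I = 418 791 060 mm⁴.
Extreme fibre distance c = 213 mm; S = I/c = 1 966 155 mm³.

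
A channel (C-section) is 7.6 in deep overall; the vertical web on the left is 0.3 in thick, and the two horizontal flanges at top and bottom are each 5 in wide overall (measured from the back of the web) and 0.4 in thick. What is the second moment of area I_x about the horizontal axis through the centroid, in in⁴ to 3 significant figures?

I_x ≈ 59.8 in⁴

Treat the section as a set of non-overlapping primitives; coordinates are from the bounding-box lower-left.
Web: 0.3 × 7.6, A = 2.28 in², y = 3.8 in, Ī = 10.974 in⁴.
Top flange (beyond web): 4.7 × 0.4, A = 1.88 in², y = 7.4 in, Ī = 0.025067 in⁴.
Bottom flange (beyond web): 4.7 × 0.4, A = 1.88 in², y = 0.2 in, Ī = 0.025067 in⁴.
By symmetry the centroid is at mid-height, ȳ = 3.8 in.
Transfer each piece to the horizontal axis through the centroid using Ī + A·d² with d = y − 3.8:
  web: d = 0 in → contributes +10.974 in⁴
  top flange (beyond web): d = 3.6 in → contributes +24.39 in⁴
  bottom flange (beyond web): d = -3.6 in → contributes +24.39 in⁴
Total I = 59.754 in⁴.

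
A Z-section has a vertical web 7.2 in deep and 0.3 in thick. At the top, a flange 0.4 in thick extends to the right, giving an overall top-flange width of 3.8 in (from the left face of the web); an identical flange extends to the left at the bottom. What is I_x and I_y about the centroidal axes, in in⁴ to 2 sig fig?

I_x ≈ 42 in⁴, I_y ≈ 13 in⁴

Treat the section as a set of non-overlapping primitives; coordinates are from the bounding-box lower-left.
Web: 0.3 × 7.2, A = 2.16 in², y = 3.6 in, Ī = 9.331 in⁴.
Top flange (beyond web): 3.5 × 0.4, A = 1.4 in², y = 7 in, Ī = 0.01867 in⁴.
Bottom flange (beyond web): 3.5 × 0.4, A = 1.4 in², y = 0.2 in, Ī = 0.01867 in⁴.
Centroid: ȳ = ΣA·y / ΣA = 3.6 in.
Transfer each piece to the centroidal x-axis using Ī + A·d² with d = y − 3.6:
  web: d = 0 in → contributes +9.331 in⁴
  top flange (beyond web): d = 3.4 in → contributes +16.2 in⁴
  bottom flange (beyond web): d = -3.4 in → contributes +16.2 in⁴
Total I = 41.74 in⁴.
For the y-axis: x̄ = 3.65 in.
Repeating about the centroidal y-axis gives I_y = 12.98 in⁴.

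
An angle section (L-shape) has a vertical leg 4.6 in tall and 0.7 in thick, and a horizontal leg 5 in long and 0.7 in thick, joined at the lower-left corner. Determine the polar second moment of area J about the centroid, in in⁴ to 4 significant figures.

J ≈ 26.21 in⁴

Decompose the section into non-overlapping parts with the origin at the bottom-left of its bounding rectangle.
Vertical leg: 0.7 × 4.6, A = 3.22 in², y = 2.3 in, Ī = 5.67793 in⁴.
Horizontal leg (remainder): 4.3 × 0.7, A = 3.01 in², y = 0.35 in, Ī = 0.122908 in⁴.
Centroid: ȳ = ΣA·y / ΣA = 1.35787 in.
Transfer each piece to the centroidal x-axis using Ī + A·d² with d = y − 1.35787:
  vertical leg: d = 0.942135 in → contributes +8.53606 in⁴
  horizontal leg (remainder): d = -1.00787 in → contributes +3.18044 in⁴
Total I = 11.7165 in⁴.
For the y-axis: x̄ = 1.55787 in.
Repeating about the centroidal y-axis gives I_y = 14.4927 in⁴.
Polar second moment: J = I_x + I_y = 26.2092 in⁴.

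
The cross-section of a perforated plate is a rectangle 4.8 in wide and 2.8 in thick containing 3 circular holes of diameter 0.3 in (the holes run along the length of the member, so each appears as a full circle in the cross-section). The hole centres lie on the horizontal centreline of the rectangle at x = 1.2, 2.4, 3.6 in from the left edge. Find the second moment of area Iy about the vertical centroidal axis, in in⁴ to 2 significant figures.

Decompose the section into non-overlapping parts with the origin at the bottom-left of its bounding rectangle.
Plate: 4.8 × 2.8, A = 13.44 in², x = 2.4 in, Ī = 25.8 in⁴.
Hole 1 (subtracted): ⌀0.3, A = 0.07069 in², x = 1.2 in, Ī = 0.0003976 in⁴.
Hole 2 (subtracted): ⌀0.3, A = 0.07069 in², x = 2.4 in, Ī = 0.0003976 in⁴.
Hole 3 (subtracted): ⌀0.3, A = 0.07069 in², x = 3.6 in, Ī = 0.0003976 in⁴.
By symmetry the centroid is at mid-width, x̄ = 2.4 in.
Transfer each piece to the vertical centroidal axis using Ī + A·d² with d = x − 2.4:
  plate: d = 0 in → contributes +25.8 in⁴
  hole 1: d = -1.2 in → contributes −0.1022 in⁴
  hole 2: d = 0 in → contributes −0.0003976 in⁴
  hole 3: d = 1.2 in → contributes −0.1022 in⁴
Total I = 25.6 in⁴.

Iy ≈ 26 in⁴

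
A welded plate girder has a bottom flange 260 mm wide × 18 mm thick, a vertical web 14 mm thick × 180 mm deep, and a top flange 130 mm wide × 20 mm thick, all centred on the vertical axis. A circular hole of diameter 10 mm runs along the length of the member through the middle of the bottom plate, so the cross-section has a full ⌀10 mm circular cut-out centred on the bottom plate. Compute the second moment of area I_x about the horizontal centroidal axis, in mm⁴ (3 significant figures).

I_x ≈ 7.42 × 10⁷ mm⁴

Treat the section as a set of non-overlapping primitives; coordinates are from the bounding-box lower-left.
Bottom plate: 260 × 18, A = 4 680 mm², y = 9 mm, Ī = 126 360 mm⁴.
Web plate: 14 × 180, A = 2 520 mm², y = 108 mm, Ī = 6 804 000 mm⁴.
Top plate: 130 × 20, A = 2 600 mm², y = 208 mm, Ī = 86 667 mm⁴.
Hole (subtracted): ⌀10, A = 78.54 mm², y = 9 mm, Ī = 490.87 mm⁴.
Centroid: ȳ = ΣA·y / ΣA = 87.885 mm.
Transfer each piece to the horizontal centroidal axis using Ī + A·d² with d = y − 87.885:
  bottom plate: d = -78.885 mm → contributes +29 249 465 mm⁴
  web plate: d = 20.115 mm → contributes +7 823 598 mm⁴
  top plate: d = 120.11 mm → contributes +37 598 293 mm⁴
  hole: d = -78.885 mm → contributes −489 235 mm⁴
Total I = 74 182 121 mm⁴.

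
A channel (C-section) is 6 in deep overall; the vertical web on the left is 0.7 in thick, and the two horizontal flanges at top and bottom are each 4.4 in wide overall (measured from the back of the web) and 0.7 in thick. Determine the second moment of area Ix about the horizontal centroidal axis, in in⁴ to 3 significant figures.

Split into non-overlapping primitives; take the origin at the lower-left of the bounding box.
Web: 0.7 × 6, A = 4.2 in², y = 3 in, Ī = 12.6 in⁴.
Top flange (beyond web): 3.7 × 0.7, A = 2.59 in², y = 5.65 in, Ī = 0.10576 in⁴.
Bottom flange (beyond web): 3.7 × 0.7, A = 2.59 in², y = 0.35 in, Ī = 0.10576 in⁴.
By symmetry the centroid is at mid-height, ȳ = 3 in.
Transfer each piece to the horizontal centroidal axis using Ī + A·d² with d = y − 3:
  web: d = 0 in → contributes +12.6 in⁴
  top flange (beyond web): d = 2.65 in → contributes +18.294 in⁴
  bottom flange (beyond web): d = -2.65 in → contributes +18.294 in⁴
Total I = 49.188 in⁴.

Ix ≈ 49.2 in⁴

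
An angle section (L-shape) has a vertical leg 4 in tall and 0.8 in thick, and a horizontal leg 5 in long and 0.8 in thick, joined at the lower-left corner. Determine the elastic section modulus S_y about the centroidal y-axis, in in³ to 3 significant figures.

Break the section into simple shapes (no overlaps), measuring from the bottom-left corner of the bounding box.
Vertical leg: 0.8 × 4, A = 3.2 in², x = 0.4 in, Ī = 0.17067 in⁴.
Horizontal leg (remainder): 4.2 × 0.8, A = 3.36 in², x = 2.9 in, Ī = 4.9392 in⁴.
Centroid: x̄ = ΣA·x / ΣA = 1.6805 in.
Transfer each piece to the centroidal y-axis using Ī + A·d² with d = x − 1.6805:
  vertical leg: d = -1.2805 in → contributes +5.4175 in⁴
  horizontal leg (remainder): d = 1.2195 in → contributes +9.9362 in⁴
Total I = 15.354 in⁴.
Extreme fibre distance c = 3.3195 in; S = I/c = 4.6253 in³.

S_y ≈ 4.63 in³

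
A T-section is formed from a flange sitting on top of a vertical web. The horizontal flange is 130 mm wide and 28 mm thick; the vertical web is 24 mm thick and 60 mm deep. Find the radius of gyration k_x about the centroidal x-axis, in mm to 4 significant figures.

k_x ≈ 22.91 mm

Treat the section as a set of non-overlapping primitives; coordinates are from the bounding-box lower-left.
Flange: 130 × 28, A = 3 640 mm², y = 74 mm, Ī = 237 813 mm⁴.
Web: 24 × 60, A = 1 440 mm², y = 30 mm, Ī = 432 000 mm⁴.
Centroid: ȳ = ΣA·y / ΣA = 61.5276 mm.
Transfer each piece to the centroidal x-axis using Ī + A·d² with d = y − 61.5276:
  flange: d = 12.4724 mm → contributes +804 058 mm⁴
  web: d = -31.5276 mm → contributes +1 863 341 mm⁴
Total I = 2 667 399 mm⁴.
Radius of gyration: k = √(I/A) = √(2 667 399 / 5 080) = 22.9146 mm.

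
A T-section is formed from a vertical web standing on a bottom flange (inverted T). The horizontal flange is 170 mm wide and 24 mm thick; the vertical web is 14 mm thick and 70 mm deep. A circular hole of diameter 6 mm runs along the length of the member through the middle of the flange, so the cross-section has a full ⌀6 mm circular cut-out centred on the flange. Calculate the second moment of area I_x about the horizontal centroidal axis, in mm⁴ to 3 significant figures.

I_x ≈ 2.34 × 10⁶ mm⁴

Treat the section as a set of non-overlapping primitives; coordinates are from the bounding-box lower-left.
Flange: 170 × 24, A = 4 080 mm², y = 12 mm, Ī = 195 840 mm⁴.
Web: 14 × 70, A = 980 mm², y = 59 mm, Ī = 400 167 mm⁴.
Hole (subtracted): ⌀6, A = 28.274 mm², y = 12 mm, Ī = 63.617 mm⁴.
Centroid: ȳ = ΣA·y / ΣA = 21.154 mm.
Transfer each piece to the horizontal centroidal axis using Ī + A·d² with d = y − 21.154:
  flange: d = -9.1539 mm → contributes +537 720 mm⁴
  web: d = 37.846 mm → contributes +1 803 846 mm⁴
  hole: d = -9.1539 mm → contributes −2432.8 mm⁴
Total I = 2 339 134 mm⁴.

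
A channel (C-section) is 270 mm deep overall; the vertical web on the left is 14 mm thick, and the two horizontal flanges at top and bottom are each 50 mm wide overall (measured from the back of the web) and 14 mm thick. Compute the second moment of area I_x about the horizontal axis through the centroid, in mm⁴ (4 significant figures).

I_x ≈ 3.950 × 10⁷ mm⁴

Break the section into simple shapes (no overlaps), measuring from the bottom-left corner of the bounding box.
Web: 14 × 270, A = 3 780 mm², y = 135 mm, Ī = 22 963 500 mm⁴.
Top flange (beyond web): 36 × 14, A = 504 mm², y = 263 mm, Ī = 8 232 mm⁴.
Bottom flange (beyond web): 36 × 14, A = 504 mm², y = 7 mm, Ī = 8 232 mm⁴.
By symmetry the centroid is at mid-height, ȳ = 135 mm.
Transfer each piece to the horizontal axis through the centroid using Ī + A·d² with d = y − 135:
  web: d = 0 mm → contributes +22 963 500 mm⁴
  top flange (beyond web): d = 128 mm → contributes +8 265 768 mm⁴
  bottom flange (beyond web): d = -128 mm → contributes +8 265 768 mm⁴
Total I = 39 495 036 mm⁴.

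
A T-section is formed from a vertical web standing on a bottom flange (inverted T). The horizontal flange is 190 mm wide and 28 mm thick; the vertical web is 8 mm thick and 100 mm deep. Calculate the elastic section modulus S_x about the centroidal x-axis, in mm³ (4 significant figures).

S_x ≈ 3.657 × 10⁴ mm³

Treat the section as a set of non-overlapping primitives; coordinates are from the bounding-box lower-left.
Flange: 190 × 28, A = 5 320 mm², y = 14 mm, Ī = 347 573 mm⁴.
Web: 8 × 100, A = 800 mm², y = 78 mm, Ī = 666 667 mm⁴.
Centroid: ȳ = ΣA·y / ΣA = 22.366 mm.
Transfer each piece to the centroidal x-axis using Ī + A·d² with d = y − 22.366:
  flange: d = -8.36601 mm → contributes +719 921 mm⁴
  web: d = 55.634 mm → contributes +3 142 779 mm⁴
Total I = 3 862 700 mm⁴.
Extreme fibre distance c = 105.634 mm; S = I/c = 36566.8 mm³.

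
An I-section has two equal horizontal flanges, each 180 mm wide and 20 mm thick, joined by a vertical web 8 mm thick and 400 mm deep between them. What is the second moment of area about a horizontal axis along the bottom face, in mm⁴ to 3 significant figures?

I_base ≈ 8.64 × 10⁸ mm⁴

Decompose the section into non-overlapping parts with the origin at the bottom-left of its bounding rectangle.
Bottom flange: 180 × 20, A = 3 600 mm², y = 10 mm, Ī = 120 000 mm⁴.
Web: 8 × 400, A = 3 200 mm², y = 220 mm, Ī = 42 666 667 mm⁴.
Top flange: 180 × 20, A = 3 600 mm², y = 430 mm, Ī = 120 000 mm⁴.
Transfer each piece to the bottom edge using Ī + A·d² with d = y − 0:
  bottom flange: d = 10 mm → contributes +480 000 mm⁴
  web: d = 220 mm → contributes +197 546 667 mm⁴
  top flange: d = 430 mm → contributes +665 760 000 mm⁴
Total I = 863 786 667 mm⁴.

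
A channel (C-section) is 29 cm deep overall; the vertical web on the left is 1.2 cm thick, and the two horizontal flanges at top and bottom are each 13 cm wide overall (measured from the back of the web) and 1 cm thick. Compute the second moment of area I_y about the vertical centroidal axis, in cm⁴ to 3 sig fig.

Break the section into simple shapes (no overlaps), measuring from the bottom-left corner of the bounding box.
Web: 1.2 × 29, A = 34.8 cm², x = 0.6 cm, Ī = 4.176 cm⁴.
Top flange (beyond web): 11.8 × 1, A = 11.8 cm², x = 7.1 cm, Ī = 136.92 cm⁴.
Bottom flange (beyond web): 11.8 × 1, A = 11.8 cm², x = 7.1 cm, Ī = 136.92 cm⁴.
Centroid: x̄ = ΣA·x / ΣA = 3.2267 cm.
Transfer each piece to the vertical centroidal axis using Ī + A·d² with d = x − 3.2267:
  web: d = -2.6267 cm → contributes +244.28 cm⁴
  top flange (beyond web): d = 3.8733 cm → contributes +313.95 cm⁴
  bottom flange (beyond web): d = 3.8733 cm → contributes +313.95 cm⁴
Total I = 872.18 cm⁴.

I_y ≈ 872 cm⁴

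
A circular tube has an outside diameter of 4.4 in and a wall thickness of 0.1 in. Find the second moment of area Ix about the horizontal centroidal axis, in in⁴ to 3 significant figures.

Treat the section as a set of non-overlapping primitives; coordinates are from the bounding-box lower-left.
Outer circle: ⌀4.4, A = 15.205 in², y = 2.2 in, Ī = 18.398 in⁴.
Bore (subtracted): ⌀4.2, A = 13.854 in², y = 2.2 in, Ī = 15.275 in⁴.
By symmetry the centroid is at mid-height, ȳ = 2.2 in.
All pieces are centred on the horizontal centroidal axis, so I = ΣĪ (holes subtracted) = 3.1239 in⁴.

Ix ≈ 3.12 in⁴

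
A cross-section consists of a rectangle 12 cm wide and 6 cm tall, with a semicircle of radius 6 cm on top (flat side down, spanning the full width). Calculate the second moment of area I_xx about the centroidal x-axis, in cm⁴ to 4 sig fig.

I_xx ≈ 1333 cm⁴

Treat the section as a set of non-overlapping primitives; coordinates are from the bounding-box lower-left.
Rectangular body: 12 × 6, A = 72 cm², y = 3 cm, Ī = 216 cm⁴.
Semicircular cap: semicircle r = 6, A = 56.5487 cm², y = 8.54648 cm, Ī = 142.245 cm⁴.
Centroid: ȳ = ΣA·y / ΣA = 5.4399 cm.
Transfer each piece to the centroidal x-axis using Ī + A·d² with d = y − 5.4399:
  rectangular body: d = -2.4399 cm → contributes +644.624 cm⁴
  semicircular cap: d = 3.10658 cm → contributes +687.987 cm⁴
Total I = 1332.61 cm⁴.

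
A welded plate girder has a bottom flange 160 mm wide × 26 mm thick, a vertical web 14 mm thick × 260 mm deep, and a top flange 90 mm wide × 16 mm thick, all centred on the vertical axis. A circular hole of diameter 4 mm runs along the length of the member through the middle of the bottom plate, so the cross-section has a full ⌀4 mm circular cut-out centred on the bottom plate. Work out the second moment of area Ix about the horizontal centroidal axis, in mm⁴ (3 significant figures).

Ix ≈ 1.16 × 10⁸ mm⁴

Split into non-overlapping primitives; take the origin at the lower-left of the bounding box.
Bottom plate: 160 × 26, A = 4 160 mm², y = 13 mm, Ī = 234 347 mm⁴.
Web plate: 14 × 260, A = 3 640 mm², y = 156 mm, Ī = 20 505 333 mm⁴.
Top plate: 90 × 16, A = 1 440 mm², y = 294 mm, Ī = 30 720 mm⁴.
Hole (subtracted): ⌀4, A = 12.566 mm², y = 13 mm, Ī = 12.566 mm⁴.
Centroid: ȳ = ΣA·y / ΣA = 113.26 mm.
Transfer each piece to the horizontal centroidal axis using Ī + A·d² with d = y − 113.26:
  bottom plate: d = -100.26 mm → contributes +42 052 530 mm⁴
  web plate: d = 42.738 mm → contributes +27 153 959 mm⁴
  top plate: d = 180.74 mm → contributes +47 070 137 mm⁴
  hole: d = -100.26 mm → contributes −126 335 mm⁴
Total I = 116 150 291 mm⁴.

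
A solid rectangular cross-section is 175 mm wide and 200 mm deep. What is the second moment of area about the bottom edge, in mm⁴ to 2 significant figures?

I_base ≈ 4.7 × 10⁸ mm⁴

The section: 175 × 200, A = 35 000 mm², y = 100 mm, Ī = 116 666 667 mm⁴.
Transfer it to the base of the section using Ī + A·d² with d = y − 0:
  the section: d = 100 mm → contributes +466 666 667 mm⁴
Total I = 466 666 667 mm⁴.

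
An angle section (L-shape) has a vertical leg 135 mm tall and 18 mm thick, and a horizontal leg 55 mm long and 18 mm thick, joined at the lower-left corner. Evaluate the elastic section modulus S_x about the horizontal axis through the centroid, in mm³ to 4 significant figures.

Decompose the section into non-overlapping parts with the origin at the bottom-left of its bounding rectangle.
Vertical leg: 18 × 135, A = 2 430 mm², y = 67.5 mm, Ī = 3 690 563 mm⁴.
Horizontal leg (remainder): 37 × 18, A = 666 mm², y = 9 mm, Ī = 17 982 mm⁴.
Centroid: ȳ = ΣA·y / ΣA = 54.9157 mm.
Transfer each piece to the horizontal axis through the centroid using Ī + A·d² with d = y − 54.9157:
  vertical leg: d = 12.5843 mm → contributes +4 075 389 mm⁴
  horizontal leg (remainder): d = -45.9157 mm → contributes +1 422 077 mm⁴
Total I = 5 497 466 mm⁴.
Extreme fibre distance c = 80.0843 mm; S = I/c = 68 646 mm³.

S_x ≈ 6.865 × 10⁴ mm³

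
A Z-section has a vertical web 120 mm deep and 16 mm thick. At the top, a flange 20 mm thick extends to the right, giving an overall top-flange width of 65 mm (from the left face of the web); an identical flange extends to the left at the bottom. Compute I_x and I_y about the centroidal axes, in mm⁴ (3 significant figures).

I_x ≈ 7.27 × 10⁶ mm⁴, I_y ≈ 2.50 × 10⁶ mm⁴

Decompose the section into non-overlapping parts with the origin at the bottom-left of its bounding rectangle.
Web: 16 × 120, A = 1 920 mm², y = 60 mm, Ī = 2 304 000 mm⁴.
Top flange (beyond web): 49 × 20, A = 980 mm², y = 110 mm, Ī = 32 667 mm⁴.
Bottom flange (beyond web): 49 × 20, A = 980 mm², y = 10 mm, Ī = 32 667 mm⁴.
Centroid: ȳ = ΣA·y / ΣA = 60 mm.
Transfer each piece to the centroidal x-axis using Ī + A·d² with d = y − 60:
  web: d = 0 mm → contributes +2 304 000 mm⁴
  top flange (beyond web): d = 50 mm → contributes +2 482 667 mm⁴
  bottom flange (beyond web): d = -50 mm → contributes +2 482 667 mm⁴
Total I = 7 269 333 mm⁴.
For the y-axis: x̄ = 57 mm.
Repeating about the centroidal y-axis gives I_y = 2 503 373 mm⁴.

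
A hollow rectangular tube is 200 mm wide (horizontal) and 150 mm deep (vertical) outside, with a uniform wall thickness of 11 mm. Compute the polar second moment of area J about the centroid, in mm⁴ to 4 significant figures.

J ≈ 6.498 × 10⁷ mm⁴

Decompose the section into non-overlapping parts with the origin at the bottom-left of its bounding rectangle.
Outer rectangle: 200 × 150, A = 30 000 mm², y = 75 mm, Ī = 56 250 000 mm⁴.
Inner void (subtracted): 178 × 128, A = 22 784 mm², y = 75 mm, Ī = 31 107 755 mm⁴.
By symmetry the centroid is at mid-height, ȳ = 75 mm.
All pieces are centred on the centroidal x-axis, so I = ΣĪ (holes subtracted) = 25 142 245 mm⁴.
Repeating about the centroidal y-axis gives I_y = 39 842 645 mm⁴.
Polar second moment: J = I_x + I_y = 64 984 891 mm⁴.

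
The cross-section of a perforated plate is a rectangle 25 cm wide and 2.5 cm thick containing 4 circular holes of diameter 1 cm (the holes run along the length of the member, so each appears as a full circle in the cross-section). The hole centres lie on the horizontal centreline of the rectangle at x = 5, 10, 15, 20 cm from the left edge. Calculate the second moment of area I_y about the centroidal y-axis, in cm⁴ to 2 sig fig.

Decompose the section into non-overlapping parts with the origin at the bottom-left of its bounding rectangle.
Plate: 25 × 2.5, A = 62.5 cm², x = 12.5 cm, Ī = 3 255 cm⁴.
Hole 1 (subtracted): ⌀1, A = 0.7854 cm², x = 5 cm, Ī = 0.04909 cm⁴.
Hole 2 (subtracted): ⌀1, A = 0.7854 cm², x = 10 cm, Ī = 0.04909 cm⁴.
Hole 3 (subtracted): ⌀1, A = 0.7854 cm², x = 15 cm, Ī = 0.04909 cm⁴.
Hole 4 (subtracted): ⌀1, A = 0.7854 cm², x = 20 cm, Ī = 0.04909 cm⁴.
By symmetry the centroid is at mid-width, x̄ = 12.5 cm.
Transfer each piece to the centroidal y-axis using Ī + A·d² with d = x − 12.5:
  plate: d = 0 cm → contributes +3 255 cm⁴
  hole 1: d = -7.5 cm → contributes −44.23 cm⁴
  hole 2: d = -2.5 cm → contributes −4.958 cm⁴
  hole 3: d = 2.5 cm → contributes −4.958 cm⁴
  hole 4: d = 7.5 cm → contributes −44.23 cm⁴
Total I = 3 157 cm⁴.

I_y ≈ 3200 cm⁴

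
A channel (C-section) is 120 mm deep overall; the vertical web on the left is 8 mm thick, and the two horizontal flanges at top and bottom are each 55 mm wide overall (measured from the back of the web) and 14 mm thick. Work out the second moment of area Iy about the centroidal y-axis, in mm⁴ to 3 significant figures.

Decompose the section into non-overlapping parts with the origin at the bottom-left of its bounding rectangle.
Web: 8 × 120, A = 960 mm², x = 4 mm, Ī = 5 120 mm⁴.
Top flange (beyond web): 47 × 14, A = 658 mm², x = 31.5 mm, Ī = 121 127 mm⁴.
Bottom flange (beyond web): 47 × 14, A = 658 mm², x = 31.5 mm, Ī = 121 127 mm⁴.
Centroid: x̄ = ΣA·x / ΣA = 19.901 mm.
Transfer each piece to the centroidal y-axis using Ī + A·d² with d = x − 19.901:
  web: d = -15.901 mm → contributes +247 839 mm⁴
  top flange (beyond web): d = 11.599 mm → contributes +209 657 mm⁴
  bottom flange (beyond web): d = 11.599 mm → contributes +209 657 mm⁴
Total I = 667 152 mm⁴.

Iy ≈ 6.67 × 10⁵ mm⁴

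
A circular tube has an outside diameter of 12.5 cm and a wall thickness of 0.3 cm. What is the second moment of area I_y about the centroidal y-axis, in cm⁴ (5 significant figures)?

I_y ≈ 214.05 cm⁴

Split into non-overlapping primitives; take the origin at the lower-left of the bounding box.
Outer circle: ⌀12.5, A = 122.7185 cm², x = 6.25 cm, Ī = 1198.422 cm⁴.
Bore (subtracted): ⌀11.9, A = 111.2202 cm², x = 6.25 cm, Ī = 984.3686 cm⁴.
By symmetry the centroid is at mid-width, x̄ = 6.25 cm.
All pieces are centred on the centroidal y-axis, so I = ΣĪ (holes subtracted) = 214.0539 cm⁴.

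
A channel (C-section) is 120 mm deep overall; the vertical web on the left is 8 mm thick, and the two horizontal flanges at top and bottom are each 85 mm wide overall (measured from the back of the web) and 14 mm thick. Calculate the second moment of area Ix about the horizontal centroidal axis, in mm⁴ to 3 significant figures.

Treat the section as a set of non-overlapping primitives; coordinates are from the bounding-box lower-left.
Web: 8 × 120, A = 960 mm², y = 60 mm, Ī = 1 152 000 mm⁴.
Top flange (beyond web): 77 × 14, A = 1 078 mm², y = 113 mm, Ī = 17 607 mm⁴.
Bottom flange (beyond web): 77 × 14, A = 1 078 mm², y = 7 mm, Ī = 17 607 mm⁴.
By symmetry the centroid is at mid-height, ȳ = 60 mm.
Transfer each piece to the horizontal centroidal axis using Ī + A·d² with d = y − 60:
  web: d = 0 mm → contributes +1 152 000 mm⁴
  top flange (beyond web): d = 53 mm → contributes +3 045 709 mm⁴
  bottom flange (beyond web): d = -53 mm → contributes +3 045 709 mm⁴
Total I = 7 243 419 mm⁴.

Ix ≈ 7.24 × 10⁶ mm⁴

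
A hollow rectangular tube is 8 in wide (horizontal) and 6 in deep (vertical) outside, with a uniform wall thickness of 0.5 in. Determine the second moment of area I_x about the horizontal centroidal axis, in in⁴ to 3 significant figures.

I_x ≈ 71.1 in⁴

Treat the section as a set of non-overlapping primitives; coordinates are from the bounding-box lower-left.
Outer rectangle: 8 × 6, A = 48 in², y = 3 in, Ī = 144 in⁴.
Inner void (subtracted): 7 × 5, A = 35 in², y = 3 in, Ī = 72.917 in⁴.
By symmetry the centroid is at mid-height, ȳ = 3 in.
All pieces are centred on the horizontal centroidal axis, so I = ΣĪ (holes subtracted) = 71.083 in⁴.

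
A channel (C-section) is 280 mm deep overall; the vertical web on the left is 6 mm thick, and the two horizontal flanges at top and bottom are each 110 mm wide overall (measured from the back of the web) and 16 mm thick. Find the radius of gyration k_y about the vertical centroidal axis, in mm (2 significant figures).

k_y ≈ 36 mm

Split into non-overlapping primitives; take the origin at the lower-left of the bounding box.
Web: 6 × 280, A = 1 680 mm², x = 3 mm, Ī = 5 040 mm⁴.
Top flange (beyond web): 104 × 16, A = 1 664 mm², x = 58 mm, Ī = 1 499 819 mm⁴.
Bottom flange (beyond web): 104 × 16, A = 1 664 mm², x = 58 mm, Ī = 1 499 819 mm⁴.
Centroid: x̄ = ΣA·x / ΣA = 39.55 mm.
Transfer each piece to the vertical centroidal axis using Ī + A·d² with d = x − 39.55:
  web: d = -36.55 mm → contributes +2 249 297 mm⁴
  top flange (beyond web): d = 18.45 mm → contributes +2 066 278 mm⁴
  bottom flange (beyond web): d = 18.45 mm → contributes +2 066 278 mm⁴
Total I = 6 381 853 mm⁴.
Radius of gyration: k = √(I/A) = √(6 381 853 / 5 008) = 35.7 mm.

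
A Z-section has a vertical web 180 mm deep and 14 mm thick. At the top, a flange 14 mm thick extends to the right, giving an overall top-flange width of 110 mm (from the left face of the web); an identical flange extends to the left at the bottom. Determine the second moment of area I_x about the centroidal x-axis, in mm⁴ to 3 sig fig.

I_x ≈ 2.54 × 10⁷ mm⁴

Treat the section as a set of non-overlapping primitives; coordinates are from the bounding-box lower-left.
Web: 14 × 180, A = 2 520 mm², y = 90 mm, Ī = 6 804 000 mm⁴.
Top flange (beyond web): 96 × 14, A = 1 344 mm², y = 173 mm, Ī = 21 952 mm⁴.
Bottom flange (beyond web): 96 × 14, A = 1 344 mm², y = 7 mm, Ī = 21 952 mm⁴.
Centroid: ȳ = ΣA·y / ΣA = 90 mm.
Transfer each piece to the centroidal x-axis using Ī + A·d² with d = y − 90:
  web: d = 0 mm → contributes +6 804 000 mm⁴
  top flange (beyond web): d = 83 mm → contributes +9 280 768 mm⁴
  bottom flange (beyond web): d = -83 mm → contributes +9 280 768 mm⁴
Total I = 25 365 536 mm⁴.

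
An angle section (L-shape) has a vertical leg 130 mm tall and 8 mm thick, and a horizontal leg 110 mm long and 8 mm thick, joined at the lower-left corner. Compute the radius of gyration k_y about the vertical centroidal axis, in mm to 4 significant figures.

Break the section into simple shapes (no overlaps), measuring from the bottom-left corner of the bounding box.
Vertical leg: 8 × 130, A = 1 040 mm², x = 4 mm, Ī = 5546.67 mm⁴.
Horizontal leg (remainder): 102 × 8, A = 816 mm², x = 59 mm, Ī = 707 472 mm⁴.
Centroid: x̄ = ΣA·x / ΣA = 28.181 mm.
Transfer each piece to the vertical centroidal axis using Ī + A·d² with d = x − 28.181:
  vertical leg: d = -24.181 mm → contributes +613 658 mm⁴
  horizontal leg (remainder): d = 30.819 mm → contributes +1 482 516 mm⁴
Total I = 2 096 174 mm⁴.
Radius of gyration: k = √(I/A) = √(2 096 174 / 1 856) = 33.6066 mm.

k_y ≈ 33.61 mm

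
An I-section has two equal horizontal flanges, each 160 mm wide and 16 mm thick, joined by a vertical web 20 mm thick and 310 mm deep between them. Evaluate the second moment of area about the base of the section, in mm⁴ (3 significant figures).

I_base ≈ 5.17 × 10⁸ mm⁴

Split into non-overlapping primitives; take the origin at the lower-left of the bounding box.
Bottom flange: 160 × 16, A = 2 560 mm², y = 8 mm, Ī = 54 613 mm⁴.
Web: 20 × 310, A = 6 200 mm², y = 171 mm, Ī = 49 651 667 mm⁴.
Top flange: 160 × 16, A = 2 560 mm², y = 334 mm, Ī = 54 613 mm⁴.
Transfer each piece to a horizontal axis along the bottom face using Ī + A·d² with d = y − 0:
  bottom flange: d = 8 mm → contributes +218 453 mm⁴
  web: d = 171 mm → contributes +230 945 867 mm⁴
  top flange: d = 334 mm → contributes +285 637 973 mm⁴
Total I = 516 802 293 mm⁴.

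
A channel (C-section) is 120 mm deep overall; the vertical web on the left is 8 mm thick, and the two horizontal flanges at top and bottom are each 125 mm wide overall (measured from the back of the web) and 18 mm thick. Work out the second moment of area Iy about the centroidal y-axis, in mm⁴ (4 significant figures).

Iy ≈ 7.864 × 10⁶ mm⁴

Split into non-overlapping primitives; take the origin at the lower-left of the bounding box.
Web: 8 × 120, A = 960 mm², x = 4 mm, Ī = 5 120 mm⁴.
Top flange (beyond web): 117 × 18, A = 2 106 mm², x = 66.5 mm, Ī = 2 402 420 mm⁴.
Bottom flange (beyond web): 117 × 18, A = 2 106 mm², x = 66.5 mm, Ī = 2 402 420 mm⁴.
Centroid: x̄ = ΣA·x / ΣA = 54.8991 mm.
Transfer each piece to the centroidal y-axis using Ī + A·d² with d = x − 54.8991:
  web: d = -50.8991 mm → contributes +2 492 207 mm⁴
  top flange (beyond web): d = 11.6009 mm → contributes +2 685 848 mm⁴
  bottom flange (beyond web): d = 11.6009 mm → contributes +2 685 848 mm⁴
Total I = 7 863 903 mm⁴.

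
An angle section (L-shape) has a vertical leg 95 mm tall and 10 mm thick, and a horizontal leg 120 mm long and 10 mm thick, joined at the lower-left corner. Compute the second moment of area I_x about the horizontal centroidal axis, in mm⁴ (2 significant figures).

I_x ≈ 1.6 × 10⁶ mm⁴

Break the section into simple shapes (no overlaps), measuring from the bottom-left corner of the bounding box.
Vertical leg: 10 × 95, A = 950 mm², y = 47.5 mm, Ī = 714 479 mm⁴.
Horizontal leg (remainder): 110 × 10, A = 1 100 mm², y = 5 mm, Ī = 9 167 mm⁴.
Centroid: ȳ = ΣA·y / ΣA = 24.7 mm.
Transfer each piece to the horizontal centroidal axis using Ī + A·d² with d = y − 24.7:
  vertical leg: d = 22.8 mm → contributes +1 208 539 mm⁴
  horizontal leg (remainder): d = -19.7 mm → contributes +435 854 mm⁴
Total I = 1 644 393 mm⁴.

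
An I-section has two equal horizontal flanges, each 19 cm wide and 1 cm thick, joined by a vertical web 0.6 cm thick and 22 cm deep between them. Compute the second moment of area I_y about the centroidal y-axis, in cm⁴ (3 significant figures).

Break the section into simple shapes (no overlaps), measuring from the bottom-left corner of the bounding box.
Bottom flange: 19 × 1, A = 19 cm², x = 9.5 cm, Ī = 571.58 cm⁴.
Web: 0.6 × 22, A = 13.2 cm², x = 9.5 cm, Ī = 0.396 cm⁴.
Top flange: 19 × 1, A = 19 cm², x = 9.5 cm, Ī = 571.58 cm⁴.
By symmetry the centroid is at mid-width, x̄ = 9.5 cm.
All pieces are centred on the centroidal y-axis, so I = ΣĪ = 1143.6 cm⁴.

I_y ≈ 1140 cm⁴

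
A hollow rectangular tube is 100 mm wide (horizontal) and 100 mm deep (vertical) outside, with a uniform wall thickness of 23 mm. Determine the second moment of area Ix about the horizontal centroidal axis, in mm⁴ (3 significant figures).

Break the section into simple shapes (no overlaps), measuring from the bottom-left corner of the bounding box.
Outer rectangle: 100 × 100, A = 10 000 mm², y = 50 mm, Ī = 8 333 333 mm⁴.
Inner void (subtracted): 54 × 54, A = 2 916 mm², y = 50 mm, Ī = 708 588 mm⁴.
By symmetry the centroid is at mid-height, ȳ = 50 mm.
All pieces are centred on the horizontal centroidal axis, so I = ΣĪ (holes subtracted) = 7 624 745 mm⁴.

Ix ≈ 7.62 × 10⁶ mm⁴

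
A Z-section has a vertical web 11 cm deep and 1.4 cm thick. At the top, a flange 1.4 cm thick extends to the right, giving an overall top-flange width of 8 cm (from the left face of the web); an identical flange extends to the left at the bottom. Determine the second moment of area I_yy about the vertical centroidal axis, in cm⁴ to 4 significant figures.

Decompose the section into non-overlapping parts with the origin at the bottom-left of its bounding rectangle.
Web: 1.4 × 11, A = 15.4 cm², x = 7.3 cm, Ī = 2.51533 cm⁴.
Top flange (beyond web): 6.6 × 1.4, A = 9.24 cm², x = 11.3 cm, Ī = 33.5412 cm⁴.
Bottom flange (beyond web): 6.6 × 1.4, A = 9.24 cm², x = 3.3 cm, Ī = 33.5412 cm⁴.
Centroid: x̄ = ΣA·x / ΣA = 7.3 cm.
Transfer each piece to the vertical centroidal axis using Ī + A·d² with d = x − 7.3:
  web: d = 0 cm → contributes +2.51533 cm⁴
  top flange (beyond web): d = 4 cm → contributes +181.381 cm⁴
  bottom flange (beyond web): d = -4 cm → contributes +181.381 cm⁴
Total I = 365.278 cm⁴.

I_yy ≈ 365.3 cm⁴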